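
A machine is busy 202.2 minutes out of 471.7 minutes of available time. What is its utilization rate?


Utilization = busy / total × 100
= 202.2 / 471.7 × 100
= 42.9%


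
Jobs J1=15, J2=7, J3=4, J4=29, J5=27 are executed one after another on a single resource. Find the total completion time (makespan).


Sequential makespan: sum all processing times
= 15 + 7 + 4 + 29 + 27
= 82 time units


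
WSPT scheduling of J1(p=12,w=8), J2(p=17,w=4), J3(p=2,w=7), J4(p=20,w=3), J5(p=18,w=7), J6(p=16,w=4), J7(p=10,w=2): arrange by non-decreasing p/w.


WSPT (Smith's rule): sort by p/w ascending
  J3: p/w = 2/7 = 0.286
  J1: p/w = 12/8 = 1.500
  J5: p/w = 18/7 = 2.571
  J6: p/w = 16/4 = 4.000
  J2: p/w = 17/4 = 4.250
  J7: p/w = 10/2 = 5.000
  J4: p/w = 20/3 = 6.667
Order: J3 → J1 → J5 → J6 → J2 → J7 → J4


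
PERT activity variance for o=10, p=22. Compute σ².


σ² = ((p - o) / 6)² = (p - o)² / 36
= (22 - 10)² / 36
= 12² / 36
= 144 / 36
= 4.0000


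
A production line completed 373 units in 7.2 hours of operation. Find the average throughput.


Throughput = units / time
= 373 / 7.2
= 51.8 units/hour


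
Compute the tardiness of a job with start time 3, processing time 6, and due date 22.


Completion = start + processing = 3 + 6 = 9
Tardiness = max(0, C - d) = max(0, 9 - 22)
= max(0, -13)
= 0


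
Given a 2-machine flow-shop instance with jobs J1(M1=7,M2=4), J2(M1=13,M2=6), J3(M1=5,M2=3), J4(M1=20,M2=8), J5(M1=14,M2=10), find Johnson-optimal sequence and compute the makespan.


Johnson's rule:
Group 1 (M1≤M2, sort by M1): []
Group 2 (M1>M2, sort desc M2): ['J5', 'J4', 'J2', 'J1', 'J3']
Sequence: J5 → J4 → J2 → J1 → J3
Makespan calculation:
  J5: M1 done=14, M2 done=24
  J4: M1 done=34, M2 done=42
  J2: M1 done=47, M2 done=53
  J1: M1 done=54, M2 done=58
  J3: M1 done=59, M2 done=62
= Sequence: J5 → J4 → J2 → J1 → J3, Makespan: 62


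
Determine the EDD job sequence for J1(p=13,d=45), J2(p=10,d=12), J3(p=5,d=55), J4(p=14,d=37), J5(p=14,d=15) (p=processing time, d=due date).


EDD: sort by earliest due date
  J2: d=12, p=10
  J5: d=15, p=14
  J4: d=37, p=14
  J1: d=45, p=13
  J3: d=55, p=5
Order: J2 → J5 → J4 → J1 → J3


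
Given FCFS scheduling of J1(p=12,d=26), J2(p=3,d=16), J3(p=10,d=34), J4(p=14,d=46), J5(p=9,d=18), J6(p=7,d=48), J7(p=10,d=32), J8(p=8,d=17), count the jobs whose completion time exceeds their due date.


Completion vs due date:
  J1: C=12, d=26 → on time
  J2: C=15, d=16 → on time
  J3: C=25, d=34 → on time
  J4: C=39, d=46 → on time
  J5: C=48, d=18 → TARDY
  J6: C=55, d=48 → TARDY
  J7: C=65, d=32 → TARDY
  J8: C=73, d=17 → TARDY
Tardy jobs: J5, J6, J7, J8
Count = 4


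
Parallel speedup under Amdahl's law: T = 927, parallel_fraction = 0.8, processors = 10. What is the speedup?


Amdahl's law: T_p = T × ((1-p) + p/N)
= 927 × ((1-0.8) + 0.8/10)
= 927 × (0.20 + 0.0800)
= 927 × 0.2800
= 259.56
Speedup = 927/259.56
= 3.57×


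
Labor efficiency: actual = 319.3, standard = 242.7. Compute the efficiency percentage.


Efficiency = (actual / standard) × 100
= (319.3 / 242.7) × 100
= 131.6%


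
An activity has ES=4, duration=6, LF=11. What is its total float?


EF = ES + duration = 4 + 6 = 10
LS = LF - duration = 11 - 6 = 5
Total Float = LF - EF = 11 - 10
(or LS - ES = 5 - 4)
= 1


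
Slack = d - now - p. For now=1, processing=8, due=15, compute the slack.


Slack = due - current_time - processing
= 15 - 1 - 8
= 6


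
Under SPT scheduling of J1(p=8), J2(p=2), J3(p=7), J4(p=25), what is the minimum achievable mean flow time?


SPT order: J2 → J3 → J1 → J4
Completion times:
  J2: C=2
  J3: C=9
  J1: C=17
  J4: C=42
Sum = 70, n = 4
Mean flow = 70/4
= 17.50


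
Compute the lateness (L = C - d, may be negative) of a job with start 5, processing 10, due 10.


Completion = 5 + 10 = 15
Lateness = C - d = 15 - 10
= 5


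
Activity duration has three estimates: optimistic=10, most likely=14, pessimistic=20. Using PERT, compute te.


te = (o + 4m + p) / 6
= (10 + 4×14 + 20) / 6
= (10 + 56 + 20) / 6
= 86 / 6
= 14.33


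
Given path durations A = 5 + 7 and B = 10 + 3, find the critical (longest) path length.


Path A: 5 + 7 = 12
Path B: 10 + 3 = 13
Critical path = longest = max(12, 13)
= 13 (Path B)


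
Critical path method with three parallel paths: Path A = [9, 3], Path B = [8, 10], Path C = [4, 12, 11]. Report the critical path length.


Path A: 9 + 3 = 12
Path B: 8 + 10 = 18
Path C: 4 + 12 + 11 = 27
Critical path = longest = max(12, 18, 27)
= 27 (Path C)


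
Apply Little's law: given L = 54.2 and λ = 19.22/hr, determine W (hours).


Little's law: L = λW → W = L / λ
= 54.2 / 19.22
= 2.82 hours


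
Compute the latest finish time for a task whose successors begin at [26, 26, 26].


LF = min of all successor start times
Successors start at: [26, 26, 26]
LF = min(26, 26, 26)
= 26


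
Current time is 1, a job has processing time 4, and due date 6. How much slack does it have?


Slack = due - current_time - processing
= 6 - 1 - 4
= 1


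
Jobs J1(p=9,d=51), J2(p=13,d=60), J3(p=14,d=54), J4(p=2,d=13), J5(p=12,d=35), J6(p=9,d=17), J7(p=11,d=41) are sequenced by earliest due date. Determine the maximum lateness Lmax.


EDD order: J4 → J6 → J5 → J7 → J1 → J3 → J2
Completion and lateness:
  J4: C=2, d=13, L=2-13=-11
  J6: C=11, d=17, L=11-17=-6
  J5: C=23, d=35, L=23-35=-12
  J7: C=34, d=41, L=34-41=-7
  J1: C=43, d=51, L=43-51=-8
  J3: C=57, d=54, L=57-54=3
  J2: C=70, d=60, L=70-60=10
Lmax = max(-11, -6, -12, -7, -8, 3, 10)
= 10


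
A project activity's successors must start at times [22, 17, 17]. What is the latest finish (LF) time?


LF = min of all successor start times
Successors start at: [22, 17, 17]
LF = min(22, 17, 17)
= 17


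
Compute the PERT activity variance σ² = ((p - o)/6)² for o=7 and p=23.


σ² = ((p - o) / 6)² = (p - o)² / 36
= (23 - 7)² / 36
= 16² / 36
= 256 / 36
= 7.1111


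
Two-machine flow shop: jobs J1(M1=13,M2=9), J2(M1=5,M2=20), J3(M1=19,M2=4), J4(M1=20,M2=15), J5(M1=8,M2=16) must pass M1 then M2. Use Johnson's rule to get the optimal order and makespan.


Johnson's rule:
Group 1 (M1≤M2, sort by M1): ['J2', 'J5']
Group 2 (M1>M2, sort desc M2): ['J4', 'J1', 'J3']
Sequence: J2 → J5 → J4 → J1 → J3
Makespan calculation:
  J2: M1 done=5, M2 done=25
  J5: M1 done=13, M2 done=41
  J4: M1 done=33, M2 done=56
  J1: M1 done=46, M2 done=65
  J3: M1 done=65, M2 done=69
= Sequence: J2 → J5 → J4 → J1 → J3, Makespan: 69


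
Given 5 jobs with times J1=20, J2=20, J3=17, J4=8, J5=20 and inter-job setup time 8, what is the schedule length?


Makespan = Σ processing + (n-1) × setup
= (20 + 20 + 17 + 8 + 20) + (5-1)×8
= 85 + 32
= 117 time units


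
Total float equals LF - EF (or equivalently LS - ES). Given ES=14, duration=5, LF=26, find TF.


EF = ES + duration = 14 + 5 = 19
LS = LF - duration = 26 - 5 = 21
Total Float = LF - EF = 26 - 19
(or LS - ES = 21 - 14)
= 7


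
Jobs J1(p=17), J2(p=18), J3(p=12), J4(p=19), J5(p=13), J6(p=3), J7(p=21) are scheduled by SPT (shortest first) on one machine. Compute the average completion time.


SPT order: J6 → J3 → J5 → J1 → J2 → J4 → J7
Completion times:
  J6: C=3
  J3: C=15
  J5: C=28
  J1: C=45
  J2: C=63
  J4: C=82
  J7: C=103
Sum = 339, n = 7
Mean flow = 339/7
= 48.43


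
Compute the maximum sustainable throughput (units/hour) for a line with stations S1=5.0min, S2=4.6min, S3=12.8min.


Bottleneck = longest station time
Station times: [5.0, 4.6, 12.8]
Max = 12.8 min
Rate = 60 / 12.8
= 4.69 units/hour (bottleneck: 12.8min)


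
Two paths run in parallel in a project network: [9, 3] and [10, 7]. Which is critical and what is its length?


Path A: 9 + 3 = 12
Path B: 10 + 7 = 17
Critical path = longest = max(12, 17)
= 17 (Path B)


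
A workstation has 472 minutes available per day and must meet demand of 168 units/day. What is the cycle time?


Cycle time = available time / demand
= 472 / 168
= 2.81 min/unit


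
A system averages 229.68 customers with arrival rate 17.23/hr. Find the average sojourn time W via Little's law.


Little's law: L = λW → W = L / λ
= 229.68 / 17.23
= 13.33 hours


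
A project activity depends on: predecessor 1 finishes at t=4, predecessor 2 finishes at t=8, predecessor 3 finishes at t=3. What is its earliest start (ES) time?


ES = max of all predecessor completion times
Predecessors: [4, 8, 3]
ES = max(4, 8, 3)
= 8


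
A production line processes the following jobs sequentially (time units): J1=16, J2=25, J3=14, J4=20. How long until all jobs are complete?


Sequential makespan: sum all processing times
= 16 + 25 + 14 + 20
= 75 time units


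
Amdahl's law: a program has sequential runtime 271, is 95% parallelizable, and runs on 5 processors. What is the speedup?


Amdahl's law: T_p = T × ((1-p) + p/N)
= 271 × ((1-0.95) + 0.95/5)
= 271 × (0.05 + 0.1900)
= 271 × 0.2400
= 65.04
Speedup = 271/65.04
= 4.17×


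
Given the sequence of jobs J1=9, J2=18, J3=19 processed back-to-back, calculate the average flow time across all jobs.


Completion times:
  J1: completes at 9
  J2: completes at 27
  J3: completes at 46
Sum = 82
Average = 82/3
= 27.33


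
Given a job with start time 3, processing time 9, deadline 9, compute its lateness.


Completion = 3 + 9 = 12
Lateness = C - d = 12 - 9
= 3


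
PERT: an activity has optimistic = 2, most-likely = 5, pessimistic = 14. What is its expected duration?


te = (o + 4m + p) / 6
= (2 + 4×5 + 14) / 6
= (2 + 20 + 14) / 6
= 36 / 6
= 6.00


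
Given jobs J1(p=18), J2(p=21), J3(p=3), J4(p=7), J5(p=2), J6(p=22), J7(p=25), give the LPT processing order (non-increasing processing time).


LPT: sort by longest processing time first
  J7: p=25
  J6: p=22
  J2: p=21
  J1: p=18
  J4: p=7
  J3: p=3
  J5: p=2
Order: J7 → J6 → J2 → J1 → J4 → J3 → J5


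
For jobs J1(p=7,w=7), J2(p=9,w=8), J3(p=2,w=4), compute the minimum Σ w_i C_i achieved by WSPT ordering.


WSPT order (by p/w): J3 → J1 → J2
  J3: C=2, w·C=4×2=8
  J1: C=9, w·C=7×9=63
  J2: C=18, w·C=8×18=144
Σ w·C = 215
= 215


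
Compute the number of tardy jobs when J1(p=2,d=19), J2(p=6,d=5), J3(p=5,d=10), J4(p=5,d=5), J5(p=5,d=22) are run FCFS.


Completion vs due date:
  J1: C=2, d=19 → on time
  J2: C=8, d=5 → TARDY
  J3: C=13, d=10 → TARDY
  J4: C=18, d=5 → TARDY
  J5: C=23, d=22 → TARDY
Tardy jobs: J2, J3, J4, J5
Count = 4


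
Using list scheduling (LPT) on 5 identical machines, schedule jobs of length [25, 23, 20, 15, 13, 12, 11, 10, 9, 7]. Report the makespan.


Jobs (LPT sorted): [25, 23, 20, 15, 13, 12, 11, 10, 9, 7]
Machines: 5
  J=25 → Machine 1 (load: 0+25=25)
  J=23 → Machine 2 (load: 0+23=23)
  J=20 → Machine 3 (load: 0+20=20)
  J=15 → Machine 4 (load: 0+15=15)
  J=13 → Machine 5 (load: 0+13=13)
  J=12 → Machine 5 (load: 13+12=25)
  J=11 → Machine 4 (load: 15+11=26)
  J=10 → Machine 3 (load: 20+10=30)
  J=9 → Machine 2 (load: 23+9=32)
  J=7 → Machine 1 (load: 25+7=32)
Machine loads: [32, 32, 30, 26, 25]
Makespan = max = 32 time units


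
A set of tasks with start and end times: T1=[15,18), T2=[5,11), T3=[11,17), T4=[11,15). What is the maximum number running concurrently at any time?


Check each time point for overlaps:
  t=11: 2 tasks active (T3, T4)
Max concurrent = 2


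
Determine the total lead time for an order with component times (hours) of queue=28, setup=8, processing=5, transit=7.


Lead time = queue + setup + processing + transit
= 28 + 8 + 5 + 7
= 48 hours


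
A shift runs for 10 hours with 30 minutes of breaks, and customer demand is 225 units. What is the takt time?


Available = 10×60 - 30 = 570 min
Takt time = 570 / 225
= 2.53 min/unit


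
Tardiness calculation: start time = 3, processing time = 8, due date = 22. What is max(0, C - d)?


Completion = start + processing = 3 + 8 = 11
Tardiness = max(0, C - d) = max(0, 11 - 22)
= max(0, -11)
= 0


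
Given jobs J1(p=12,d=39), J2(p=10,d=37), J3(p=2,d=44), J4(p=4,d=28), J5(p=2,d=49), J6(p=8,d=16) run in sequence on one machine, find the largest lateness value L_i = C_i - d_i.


Lateness per job (L = C - d):
  J1: C=12, d=39, L=-27
  J2: C=22, d=37, L=-15
  J3: C=24, d=44, L=-20
  J4: C=28, d=28, L=0
  J5: C=30, d=49, L=-19
  J6: C=38, d=16, L=22
Lmax = max(-27, -15, -20, 0, -19, 22)
= 22


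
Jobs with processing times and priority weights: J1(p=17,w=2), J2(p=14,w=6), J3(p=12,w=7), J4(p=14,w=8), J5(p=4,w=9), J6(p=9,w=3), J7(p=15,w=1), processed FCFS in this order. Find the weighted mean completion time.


Completion times:
  J1: C=17, w×C=2×17=34
  J2: C=31, w×C=6×31=186
  J3: C=43, w×C=7×43=301
  J4: C=57, w×C=8×57=456
  J5: C=61, w×C=9×61=549
  J6: C=70, w×C=3×70=210
  J7: C=85, w×C=1×85=85
Sum w×C = 1821
Sum w = 36
Weighted avg = 1821/36
= 50.58


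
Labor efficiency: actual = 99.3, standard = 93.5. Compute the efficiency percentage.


Efficiency = (actual / standard) × 100
= (99.3 / 93.5) × 100
= 106.2%


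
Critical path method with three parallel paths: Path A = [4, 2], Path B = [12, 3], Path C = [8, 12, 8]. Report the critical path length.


Path A: 4 + 2 = 6
Path B: 12 + 3 = 15
Path C: 8 + 12 + 8 = 28
Critical path = longest = max(6, 15, 28)
= 28 (Path C)


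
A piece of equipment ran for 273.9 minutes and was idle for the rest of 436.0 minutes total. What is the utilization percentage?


Utilization = busy / total × 100
= 273.9 / 436.0 × 100
= 62.8%


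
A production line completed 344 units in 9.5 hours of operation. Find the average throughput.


Throughput = units / time
= 344 / 9.5
= 36.2 units/hour


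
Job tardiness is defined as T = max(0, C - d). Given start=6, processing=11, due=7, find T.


Completion = start + processing = 6 + 11 = 17
Tardiness = max(0, C - d) = max(0, 17 - 7)
= max(0, 10)
= 10


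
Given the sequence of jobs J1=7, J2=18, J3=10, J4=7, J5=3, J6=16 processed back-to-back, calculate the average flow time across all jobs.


Completion times:
  J1: completes at 7
  J2: completes at 25
  J3: completes at 35
  J4: completes at 42
  J5: completes at 45
  J6: completes at 61
Sum = 215
Average = 215/6
= 35.83


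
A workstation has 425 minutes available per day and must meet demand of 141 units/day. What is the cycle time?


Cycle time = available time / demand
= 425 / 141
= 3.01 min/unit


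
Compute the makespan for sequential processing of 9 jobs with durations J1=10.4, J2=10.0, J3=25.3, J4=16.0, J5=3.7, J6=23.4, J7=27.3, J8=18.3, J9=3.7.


Sequential makespan: sum all processing times
= 10.4 + 10.0 + 25.3 + 16.0 + 3.7 + 23.4 + 27.3 + 18.3 + 3.7
= 138.1 time units


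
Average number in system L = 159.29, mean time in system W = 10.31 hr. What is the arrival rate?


Little's law: L = λW → λ = L / W
= 159.29 / 10.31
= 15.45 per hour


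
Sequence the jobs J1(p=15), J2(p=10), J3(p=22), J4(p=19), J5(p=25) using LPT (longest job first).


LPT: sort by longest processing time first
  J5: p=25
  J3: p=22
  J4: p=19
  J1: p=15
  J2: p=10
Order: J5 → J3 → J4 → J1 → J2


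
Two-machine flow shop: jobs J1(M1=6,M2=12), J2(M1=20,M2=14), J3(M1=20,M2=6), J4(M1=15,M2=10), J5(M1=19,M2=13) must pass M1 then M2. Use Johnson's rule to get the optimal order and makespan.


Johnson's rule:
Group 1 (M1≤M2, sort by M1): ['J1']
Group 2 (M1>M2, sort desc M2): ['J2', 'J5', 'J4', 'J3']
Sequence: J1 → J2 → J5 → J4 → J3
Makespan calculation:
  J1: M1 done=6, M2 done=18
  J2: M1 done=26, M2 done=40
  J5: M1 done=45, M2 done=58
  J4: M1 done=60, M2 done=70
  J3: M1 done=80, M2 done=86
= Sequence: J1 → J2 → J5 → J4 → J3, Makespan: 86


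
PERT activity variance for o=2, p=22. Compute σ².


σ² = ((p - o) / 6)² = (p - o)² / 36
= (22 - 2)² / 36
= 20² / 36
= 400 / 36
= 11.1111


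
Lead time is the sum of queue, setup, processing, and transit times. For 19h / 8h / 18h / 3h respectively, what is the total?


Lead time = queue + setup + processing + transit
= 19 + 8 + 18 + 3
= 48 hours


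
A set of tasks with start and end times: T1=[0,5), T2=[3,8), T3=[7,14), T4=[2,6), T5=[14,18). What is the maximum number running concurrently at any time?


Check each time point for overlaps:
  t=3: 3 tasks active (T1, T2, T4)
Max concurrent = 3


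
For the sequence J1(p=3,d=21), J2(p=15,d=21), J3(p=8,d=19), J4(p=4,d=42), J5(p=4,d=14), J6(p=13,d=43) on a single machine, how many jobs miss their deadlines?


Completion vs due date:
  J1: C=3, d=21 → on time
  J2: C=18, d=21 → on time
  J3: C=26, d=19 → TARDY
  J4: C=30, d=42 → on time
  J5: C=34, d=14 → TARDY
  J6: C=47, d=43 → TARDY
Tardy jobs: J3, J5, J6
Count = 3


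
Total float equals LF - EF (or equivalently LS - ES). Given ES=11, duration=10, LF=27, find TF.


EF = ES + duration = 11 + 10 = 21
LS = LF - duration = 27 - 10 = 17
Total Float = LF - EF = 27 - 21
(or LS - ES = 17 - 11)
= 6


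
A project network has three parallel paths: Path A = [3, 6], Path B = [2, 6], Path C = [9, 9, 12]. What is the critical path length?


Path A: 3 + 6 = 9
Path B: 2 + 6 = 8
Path C: 9 + 9 + 12 = 30
Critical path = longest = max(9, 8, 30)
= 30 (Path C)


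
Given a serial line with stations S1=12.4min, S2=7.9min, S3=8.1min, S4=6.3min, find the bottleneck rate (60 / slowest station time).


Bottleneck = longest station time
Station times: [12.4, 7.9, 8.1, 6.3]
Max = 12.4 min
Rate = 60 / 12.4
= 4.84 units/hour (bottleneck: 12.4min)


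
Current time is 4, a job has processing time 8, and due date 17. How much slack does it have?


Slack = due - current_time - processing
= 17 - 4 - 8
= 5


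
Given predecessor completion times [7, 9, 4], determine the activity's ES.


ES = max of all predecessor completion times
Predecessors: [7, 9, 4]
ES = max(7, 9, 4)
= 9


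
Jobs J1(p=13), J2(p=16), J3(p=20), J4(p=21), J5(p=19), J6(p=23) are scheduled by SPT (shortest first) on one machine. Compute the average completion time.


SPT order: J1 → J2 → J5 → J3 → J4 → J6
Completion times:
  J1: C=13
  J2: C=29
  J5: C=48
  J3: C=68
  J4: C=89
  J6: C=112
Sum = 359, n = 6
Mean flow = 359/6
= 59.83


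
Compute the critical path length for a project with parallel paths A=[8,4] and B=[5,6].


Path A: 8 + 4 = 12
Path B: 5 + 6 = 11
Critical path = longest = max(12, 11)
= 12 (Path A)


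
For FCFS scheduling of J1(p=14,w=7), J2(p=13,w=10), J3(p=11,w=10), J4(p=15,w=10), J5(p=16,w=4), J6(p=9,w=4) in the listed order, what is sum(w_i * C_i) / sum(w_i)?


Completion times:
  J1: C=14, w×C=7×14=98
  J2: C=27, w×C=10×27=270
  J3: C=38, w×C=10×38=380
  J4: C=53, w×C=10×53=530
  J5: C=69, w×C=4×69=276
  J6: C=78, w×C=4×78=312
Sum w×C = 1866
Sum w = 45
Weighted avg = 1866/45
= 41.47


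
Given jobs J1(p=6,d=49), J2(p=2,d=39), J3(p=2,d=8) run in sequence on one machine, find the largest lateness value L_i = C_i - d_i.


Lateness per job (L = C - d):
  J1: C=6, d=49, L=-43
  J2: C=8, d=39, L=-31
  J3: C=10, d=8, L=2
Lmax = max(-43, -31, 2)
= 2


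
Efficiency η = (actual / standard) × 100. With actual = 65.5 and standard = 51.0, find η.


Efficiency = (actual / standard) × 100
= (65.5 / 51.0) × 100
= 128.4%


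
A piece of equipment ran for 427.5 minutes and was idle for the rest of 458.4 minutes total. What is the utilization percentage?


Utilization = busy / total × 100
= 427.5 / 458.4 × 100
= 93.3%


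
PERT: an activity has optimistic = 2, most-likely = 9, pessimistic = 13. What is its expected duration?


te = (o + 4m + p) / 6
= (2 + 4×9 + 13) / 6
= (2 + 36 + 13) / 6
= 51 / 6
= 8.50


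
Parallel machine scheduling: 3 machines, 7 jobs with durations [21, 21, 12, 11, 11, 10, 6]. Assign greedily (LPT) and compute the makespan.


Jobs (LPT sorted): [21, 21, 12, 11, 11, 10, 6]
Machines: 3
  J=21 → Machine 1 (load: 0+21=21)
  J=21 → Machine 2 (load: 0+21=21)
  J=12 → Machine 3 (load: 0+12=12)
  J=11 → Machine 3 (load: 12+11=23)
  J=11 → Machine 1 (load: 21+11=32)
  J=10 → Machine 2 (load: 21+10=31)
  J=6 → Machine 3 (load: 23+6=29)
Machine loads: [32, 31, 29]
Makespan = max = 32 time units


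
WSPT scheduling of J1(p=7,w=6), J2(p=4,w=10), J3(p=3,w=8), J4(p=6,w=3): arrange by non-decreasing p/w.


WSPT (Smith's rule): sort by p/w ascending
  J3: p/w = 3/8 = 0.375
  J2: p/w = 4/10 = 0.400
  J1: p/w = 7/6 = 1.167
  J4: p/w = 6/3 = 2.000
Order: J3 → J2 → J1 → J4


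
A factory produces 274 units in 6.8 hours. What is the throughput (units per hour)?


Throughput = units / time
= 274 / 6.8
= 40.3 units/hour


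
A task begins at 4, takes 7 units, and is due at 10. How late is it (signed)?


Completion = 4 + 7 = 11
Lateness = C - d = 11 - 10
= 1


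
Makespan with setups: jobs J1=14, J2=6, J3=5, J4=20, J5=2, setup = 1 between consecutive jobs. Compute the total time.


Makespan = Σ processing + (n-1) × setup
= (14 + 6 + 5 + 20 + 2) + (5-1)×1
= 47 + 4
= 51 time units


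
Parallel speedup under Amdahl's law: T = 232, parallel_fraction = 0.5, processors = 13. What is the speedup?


Amdahl's law: T_p = T × ((1-p) + p/N)
= 232 × ((1-0.5) + 0.5/13)
= 232 × (0.50 + 0.0385)
= 232 × 0.5385
= 124.92
Speedup = 232/124.92
= 1.86×


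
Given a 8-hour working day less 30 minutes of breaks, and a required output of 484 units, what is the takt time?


Available = 8×60 - 30 = 450 min
Takt time = 450 / 484
= 0.93 min/unit


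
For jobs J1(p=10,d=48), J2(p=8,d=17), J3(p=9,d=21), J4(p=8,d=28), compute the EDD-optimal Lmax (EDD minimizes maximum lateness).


EDD order: J2 → J3 → J4 → J1
Completion and lateness:
  J2: C=8, d=17, L=8-17=-9
  J3: C=17, d=21, L=17-21=-4
  J4: C=25, d=28, L=25-28=-3
  J1: C=35, d=48, L=35-48=-13
Lmax = max(-9, -4, -3, -13)
= -3


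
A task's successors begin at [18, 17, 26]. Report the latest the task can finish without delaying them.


LF = min of all successor start times
Successors start at: [18, 17, 26]
LF = min(18, 17, 26)
= 17


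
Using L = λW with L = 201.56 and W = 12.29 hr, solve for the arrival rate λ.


Little's law: L = λW → λ = L / W
= 201.56 / 12.29
= 16.40 per hour


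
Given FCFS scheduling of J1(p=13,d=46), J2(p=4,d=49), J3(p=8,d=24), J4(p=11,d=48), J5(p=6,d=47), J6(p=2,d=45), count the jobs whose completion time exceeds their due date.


Completion vs due date:
  J1: C=13, d=46 → on time
  J2: C=17, d=49 → on time
  J3: C=25, d=24 → TARDY
  J4: C=36, d=48 → on time
  J5: C=42, d=47 → on time
  J6: C=44, d=45 → on time
Tardy jobs: J3
Count = 1


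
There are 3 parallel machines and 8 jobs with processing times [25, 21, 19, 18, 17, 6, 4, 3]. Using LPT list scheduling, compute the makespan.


Jobs (LPT sorted): [25, 21, 19, 18, 17, 6, 4, 3]
Machines: 3
  J=25 → Machine 1 (load: 0+25=25)
  J=21 → Machine 2 (load: 0+21=21)
  J=19 → Machine 3 (load: 0+19=19)
  J=18 → Machine 3 (load: 19+18=37)
  J=17 → Machine 2 (load: 21+17=38)
  J=6 → Machine 1 (load: 25+6=31)
  J=4 → Machine 1 (load: 31+4=35)
  J=3 → Machine 1 (load: 35+3=38)
Machine loads: [38, 38, 37]
Makespan = max = 38 time units


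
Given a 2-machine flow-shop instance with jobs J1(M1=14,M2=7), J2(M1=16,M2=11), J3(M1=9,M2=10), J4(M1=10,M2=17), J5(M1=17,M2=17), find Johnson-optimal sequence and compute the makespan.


Johnson's rule:
Group 1 (M1≤M2, sort by M1): ['J3', 'J4', 'J5']
Group 2 (M1>M2, sort desc M2): ['J2', 'J1']
Sequence: J3 → J4 → J5 → J2 → J1
Makespan calculation:
  J3: M1 done=9, M2 done=19
  J4: M1 done=19, M2 done=36
  J5: M1 done=36, M2 done=53
  J2: M1 done=52, M2 done=64
  J1: M1 done=66, M2 done=73
= Sequence: J3 → J4 → J5 → J2 → J1, Makespan: 73


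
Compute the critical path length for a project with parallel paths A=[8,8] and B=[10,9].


Path A: 8 + 8 = 16
Path B: 10 + 9 = 19
Critical path = longest = max(16, 19)
= 19 (Path B)


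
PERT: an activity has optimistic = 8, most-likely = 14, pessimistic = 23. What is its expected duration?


te = (o + 4m + p) / 6
= (8 + 4×14 + 23) / 6
= (8 + 56 + 23) / 6
= 87 / 6
= 14.50


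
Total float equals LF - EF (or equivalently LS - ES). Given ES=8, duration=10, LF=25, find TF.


EF = ES + duration = 8 + 10 = 18
LS = LF - duration = 25 - 10 = 15
Total Float = LF - EF = 25 - 18
(or LS - ES = 15 - 8)
= 7


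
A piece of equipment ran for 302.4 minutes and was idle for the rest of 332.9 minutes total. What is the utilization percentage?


Utilization = busy / total × 100
= 302.4 / 332.9 × 100
= 90.8%


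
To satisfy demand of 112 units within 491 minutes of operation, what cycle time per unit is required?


Cycle time = available time / demand
= 491 / 112
= 4.38 min/unit


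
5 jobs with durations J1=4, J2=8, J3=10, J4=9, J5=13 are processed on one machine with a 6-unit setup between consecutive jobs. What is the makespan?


Makespan = Σ processing + (n-1) × setup
= (4 + 8 + 10 + 9 + 13) + (5-1)×6
= 44 + 24
= 68 time units


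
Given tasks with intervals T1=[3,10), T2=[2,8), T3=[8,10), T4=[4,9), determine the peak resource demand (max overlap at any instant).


Check each time point for overlaps:
  t=4: 3 tasks active (T1, T2, T4)
Max concurrent = 3


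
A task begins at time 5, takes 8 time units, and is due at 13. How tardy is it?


Completion = start + processing = 5 + 8 = 13
Tardiness = max(0, C - d) = max(0, 13 - 13)
= max(0, 0)
= 0


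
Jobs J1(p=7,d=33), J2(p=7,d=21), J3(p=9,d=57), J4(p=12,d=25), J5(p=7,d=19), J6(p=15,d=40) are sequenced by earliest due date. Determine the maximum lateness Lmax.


EDD order: J5 → J2 → J4 → J1 → J6 → J3
Completion and lateness:
  J5: C=7, d=19, L=7-19=-12
  J2: C=14, d=21, L=14-21=-7
  J4: C=26, d=25, L=26-25=1
  J1: C=33, d=33, L=33-33=0
  J6: C=48, d=40, L=48-40=8
  J3: C=57, d=57, L=57-57=0
Lmax = max(-12, -7, 1, 0, 8, 0)
= 8


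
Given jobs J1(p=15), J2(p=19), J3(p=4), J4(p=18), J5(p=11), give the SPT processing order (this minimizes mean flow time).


SPT: sort by shortest processing time
  J3: p=4
  J5: p=11
  J1: p=15
  J4: p=18
  J2: p=19
Order: J3 → J5 → J1 → J4 → J2


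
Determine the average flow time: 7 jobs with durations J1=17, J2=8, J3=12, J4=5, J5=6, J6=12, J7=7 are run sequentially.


Completion times:
  J1: completes at 17
  J2: completes at 25
  J3: completes at 37
  J4: completes at 42
  J5: completes at 48
  J6: completes at 60
  J7: completes at 67
Sum = 296
Average = 296/7
= 42.29


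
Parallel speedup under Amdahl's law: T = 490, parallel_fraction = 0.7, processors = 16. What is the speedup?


Amdahl's law: T_p = T × ((1-p) + p/N)
= 490 × ((1-0.7) + 0.7/16)
= 490 × (0.30 + 0.0437)
= 490 × 0.3438
= 168.44
Speedup = 490/168.44
= 2.91×


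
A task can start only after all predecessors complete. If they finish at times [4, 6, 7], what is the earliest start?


ES = max of all predecessor completion times
Predecessors: [4, 6, 7]
ES = max(4, 6, 7)
= 7


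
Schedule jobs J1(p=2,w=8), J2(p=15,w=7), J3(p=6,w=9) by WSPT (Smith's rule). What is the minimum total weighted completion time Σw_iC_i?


WSPT order (by p/w): J1 → J3 → J2
  J1: C=2, w·C=8×2=16
  J3: C=8, w·C=9×8=72
  J2: C=23, w·C=7×23=161
Σ w·C = 249
= 249


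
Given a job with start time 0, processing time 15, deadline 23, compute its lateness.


Completion = 0 + 15 = 15
Lateness = C - d = 15 - 23
= -8


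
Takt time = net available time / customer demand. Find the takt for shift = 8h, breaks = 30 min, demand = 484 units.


Available = 8×60 - 30 = 450 min
Takt time = 450 / 484
= 0.93 min/unit


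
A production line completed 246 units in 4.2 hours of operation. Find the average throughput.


Throughput = units / time
= 246 / 4.2
= 58.6 units/hour


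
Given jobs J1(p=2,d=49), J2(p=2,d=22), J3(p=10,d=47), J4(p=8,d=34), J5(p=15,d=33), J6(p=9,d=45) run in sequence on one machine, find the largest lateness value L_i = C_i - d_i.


Lateness per job (L = C - d):
  J1: C=2, d=49, L=-47
  J2: C=4, d=22, L=-18
  J3: C=14, d=47, L=-33
  J4: C=22, d=34, L=-12
  J5: C=37, d=33, L=4
  J6: C=46, d=45, L=1
Lmax = max(-47, -18, -33, -12, 4, 1)
= 4


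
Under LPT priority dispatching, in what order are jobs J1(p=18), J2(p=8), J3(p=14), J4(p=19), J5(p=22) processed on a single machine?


LPT: sort by longest processing time first
  J5: p=22
  J4: p=19
  J1: p=18
  J3: p=14
  J2: p=8
Order: J5 → J4 → J1 → J3 → J2


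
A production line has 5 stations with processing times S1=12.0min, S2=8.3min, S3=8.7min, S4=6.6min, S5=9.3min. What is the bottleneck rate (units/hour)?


Bottleneck = longest station time
Station times: [12.0, 8.3, 8.7, 6.6, 9.3]
Max = 12.0 min
Rate = 60 / 12.0
= 5.00 units/hour (bottleneck: 12.0min)


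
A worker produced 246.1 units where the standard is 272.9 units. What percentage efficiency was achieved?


Efficiency = (actual / standard) × 100
= (246.1 / 272.9) × 100
= 90.2%


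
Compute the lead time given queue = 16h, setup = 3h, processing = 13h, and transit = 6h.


Lead time = queue + setup + processing + transit
= 16 + 3 + 13 + 6
= 38 hours


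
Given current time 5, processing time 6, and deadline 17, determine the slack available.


Slack = due - current_time - processing
= 17 - 5 - 6
= 6


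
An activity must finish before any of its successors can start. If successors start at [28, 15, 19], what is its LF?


LF = min of all successor start times
Successors start at: [28, 15, 19]
LF = min(28, 15, 19)
= 15


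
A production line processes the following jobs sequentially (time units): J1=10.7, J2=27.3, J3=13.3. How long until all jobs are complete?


Sequential makespan: sum all processing times
= 10.7 + 27.3 + 13.3
= 51.3 time units


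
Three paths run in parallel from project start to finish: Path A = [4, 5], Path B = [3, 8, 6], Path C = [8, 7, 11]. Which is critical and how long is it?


Path A: 4 + 5 = 9
Path B: 3 + 8 + 6 = 17
Path C: 8 + 7 + 11 = 26
Critical path = longest = max(9, 17, 26)
= 26 (Path C)


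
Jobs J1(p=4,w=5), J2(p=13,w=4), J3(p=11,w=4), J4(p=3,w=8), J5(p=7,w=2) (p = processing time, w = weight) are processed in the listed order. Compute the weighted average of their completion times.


Completion times:
  J1: C=4, w×C=5×4=20
  J2: C=17, w×C=4×17=68
  J3: C=28, w×C=4×28=112
  J4: C=31, w×C=8×31=248
  J5: C=38, w×C=2×38=76
Sum w×C = 524
Sum w = 23
Weighted avg = 524/23
= 22.78


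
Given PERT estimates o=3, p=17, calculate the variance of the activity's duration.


σ² = ((p - o) / 6)² = (p - o)² / 36
= (17 - 3)² / 36
= 14² / 36
= 196 / 36
= 5.4444


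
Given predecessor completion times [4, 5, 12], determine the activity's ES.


ES = max of all predecessor completion times
Predecessors: [4, 5, 12]
ES = max(4, 5, 12)
= 12


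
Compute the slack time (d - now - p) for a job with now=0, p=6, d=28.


Slack = due - current_time - processing
= 28 - 0 - 6
= 22


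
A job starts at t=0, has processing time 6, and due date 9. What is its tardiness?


Completion = start + processing = 0 + 6 = 6
Tardiness = max(0, C - d) = max(0, 6 - 9)
= max(0, -3)
= 0


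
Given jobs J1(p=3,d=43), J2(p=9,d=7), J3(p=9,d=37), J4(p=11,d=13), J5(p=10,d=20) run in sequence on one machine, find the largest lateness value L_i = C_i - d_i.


Lateness per job (L = C - d):
  J1: C=3, d=43, L=-40
  J2: C=12, d=7, L=5
  J3: C=21, d=37, L=-16
  J4: C=32, d=13, L=19
  J5: C=42, d=20, L=22
Lmax = max(-40, 5, -16, 19, 22)
= 22


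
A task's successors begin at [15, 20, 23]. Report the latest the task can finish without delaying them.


LF = min of all successor start times
Successors start at: [15, 20, 23]
LF = min(15, 20, 23)
= 15


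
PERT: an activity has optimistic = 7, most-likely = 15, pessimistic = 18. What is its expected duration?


te = (o + 4m + p) / 6
= (7 + 4×15 + 18) / 6
= (7 + 60 + 18) / 6
= 85 / 6
= 14.17


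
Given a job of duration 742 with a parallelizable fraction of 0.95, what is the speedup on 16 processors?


Amdahl's law: T_p = T × ((1-p) + p/N)
= 742 × ((1-0.95) + 0.95/16)
= 742 × (0.05 + 0.0594)
= 742 × 0.1094
= 81.16
Speedup = 742/81.16
= 9.14×


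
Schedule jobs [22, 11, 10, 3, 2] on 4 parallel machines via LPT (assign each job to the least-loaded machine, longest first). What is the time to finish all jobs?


Jobs (LPT sorted): [22, 11, 10, 3, 2]
Machines: 4
  J=22 → Machine 1 (load: 0+22=22)
  J=11 → Machine 2 (load: 0+11=11)
  J=10 → Machine 3 (load: 0+10=10)
  J=3 → Machine 4 (load: 0+3=3)
  J=2 → Machine 4 (load: 3+2=5)
Machine loads: [22, 11, 10, 5]
Makespan = max = 22 time units


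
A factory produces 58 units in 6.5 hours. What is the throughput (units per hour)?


Throughput = units / time
= 58 / 6.5
= 8.9 units/hour


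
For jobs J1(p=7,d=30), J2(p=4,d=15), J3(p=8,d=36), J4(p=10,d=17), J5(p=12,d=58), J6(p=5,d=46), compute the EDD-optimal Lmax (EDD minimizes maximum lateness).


EDD order: J2 → J4 → J1 → J3 → J6 → J5
Completion and lateness:
  J2: C=4, d=15, L=4-15=-11
  J4: C=14, d=17, L=14-17=-3
  J1: C=21, d=30, L=21-30=-9
  J3: C=29, d=36, L=29-36=-7
  J6: C=34, d=46, L=34-46=-12
  J5: C=46, d=58, L=46-58=-12
Lmax = max(-11, -3, -9, -7, -12, -12)
= -3


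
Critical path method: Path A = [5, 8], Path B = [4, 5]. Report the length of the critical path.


Path A: 5 + 8 = 13
Path B: 4 + 5 = 9
Critical path = longest = max(13, 9)
= 13 (Path A)


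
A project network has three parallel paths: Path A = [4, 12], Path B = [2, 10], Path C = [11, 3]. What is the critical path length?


Path A: 4 + 12 = 16
Path B: 2 + 10 = 12
Path C: 11 + 3 = 14
Critical path = longest = max(16, 12, 14)
= 16 (Path A)


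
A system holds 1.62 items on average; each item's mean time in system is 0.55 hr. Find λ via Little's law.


Little's law: L = λW → λ = L / W
= 1.62 / 0.55
= 2.95 per hour


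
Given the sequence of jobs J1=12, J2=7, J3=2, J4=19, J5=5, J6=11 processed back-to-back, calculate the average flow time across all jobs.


Completion times:
  J1: completes at 12
  J2: completes at 19
  J3: completes at 21
  J4: completes at 40
  J5: completes at 45
  J6: completes at 56
Sum = 193
Average = 193/6
= 32.17


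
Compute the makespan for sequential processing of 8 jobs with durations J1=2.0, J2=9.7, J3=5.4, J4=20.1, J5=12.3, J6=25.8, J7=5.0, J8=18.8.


Sequential makespan: sum all processing times
= 2.0 + 9.7 + 5.4 + 20.1 + 12.3 + 25.8 + 5.0 + 18.8
= 99.1 time units


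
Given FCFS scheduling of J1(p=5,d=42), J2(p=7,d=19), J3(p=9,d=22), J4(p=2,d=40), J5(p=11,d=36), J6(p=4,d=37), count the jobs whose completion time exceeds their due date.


Completion vs due date:
  J1: C=5, d=42 → on time
  J2: C=12, d=19 → on time
  J3: C=21, d=22 → on time
  J4: C=23, d=40 → on time
  J5: C=34, d=36 → on time
  J6: C=38, d=37 → TARDY
Tardy jobs: J6
Count = 1


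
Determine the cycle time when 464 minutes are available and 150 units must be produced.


Cycle time = available time / demand
= 464 / 150
= 3.09 min/unit


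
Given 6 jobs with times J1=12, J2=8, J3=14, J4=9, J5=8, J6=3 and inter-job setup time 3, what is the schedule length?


Makespan = Σ processing + (n-1) × setup
= (12 + 8 + 14 + 9 + 8 + 3) + (6-1)×3
= 54 + 15
= 69 time units


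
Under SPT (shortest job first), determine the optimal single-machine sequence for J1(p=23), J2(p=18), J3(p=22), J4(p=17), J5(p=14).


SPT: sort by shortest processing time
  J5: p=14
  J4: p=17
  J2: p=18
  J3: p=22
  J1: p=23
Order: J5 → J4 → J2 → J3 → J1


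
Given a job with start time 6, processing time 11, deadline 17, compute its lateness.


Completion = 6 + 11 = 17
Lateness = C - d = 17 - 17
= 0


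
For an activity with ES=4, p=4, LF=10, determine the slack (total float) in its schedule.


EF = ES + duration = 4 + 4 = 8
LS = LF - duration = 10 - 4 = 6
Total Float = LF - EF = 10 - 8
(or LS - ES = 6 - 4)
= 2


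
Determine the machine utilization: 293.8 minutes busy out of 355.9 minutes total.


Utilization = busy / total × 100
= 293.8 / 355.9 × 100
= 82.6%


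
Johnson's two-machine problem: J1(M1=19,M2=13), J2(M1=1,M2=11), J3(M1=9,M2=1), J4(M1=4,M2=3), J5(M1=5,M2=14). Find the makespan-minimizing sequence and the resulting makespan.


Johnson's rule:
Group 1 (M1≤M2, sort by M1): ['J2', 'J5']
Group 2 (M1>M2, sort desc M2): ['J1', 'J4', 'J3']
Sequence: J2 → J5 → J1 → J4 → J3
Makespan calculation:
  J2: M1 done=1, M2 done=12
  J5: M1 done=6, M2 done=26
  J1: M1 done=25, M2 done=39
  J4: M1 done=29, M2 done=42
  J3: M1 done=38, M2 done=43
= Sequence: J2 → J5 → J1 → J4 → J3, Makespan: 43


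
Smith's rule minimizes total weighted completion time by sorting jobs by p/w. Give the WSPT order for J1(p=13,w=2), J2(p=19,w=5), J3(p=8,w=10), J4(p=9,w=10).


WSPT (Smith's rule): sort by p/w ascending
  J3: p/w = 8/10 = 0.800
  J4: p/w = 9/10 = 0.900
  J2: p/w = 19/5 = 3.800
  J1: p/w = 13/2 = 6.500
Order: J3 → J4 → J2 → J1


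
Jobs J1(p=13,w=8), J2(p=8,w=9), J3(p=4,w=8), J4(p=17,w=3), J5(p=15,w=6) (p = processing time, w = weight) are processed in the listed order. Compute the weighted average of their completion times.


Completion times:
  J1: C=13, w×C=8×13=104
  J2: C=21, w×C=9×21=189
  J3: C=25, w×C=8×25=200
  J4: C=42, w×C=3×42=126
  J5: C=57, w×C=6×57=342
Sum w×C = 961
Sum w = 34
Weighted avg = 961/34
= 28.26


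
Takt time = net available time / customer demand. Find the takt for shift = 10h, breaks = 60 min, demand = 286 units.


Available = 10×60 - 60 = 540 min
Takt time = 540 / 286
= 1.89 min/unit


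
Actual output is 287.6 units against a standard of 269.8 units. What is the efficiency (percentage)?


Efficiency = (actual / standard) × 100
= (287.6 / 269.8) × 100
= 106.6%


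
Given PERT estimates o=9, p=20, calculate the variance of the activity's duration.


σ² = ((p - o) / 6)² = (p - o)² / 36
= (20 - 9)² / 36
= 11² / 36
= 121 / 36
= 3.3611


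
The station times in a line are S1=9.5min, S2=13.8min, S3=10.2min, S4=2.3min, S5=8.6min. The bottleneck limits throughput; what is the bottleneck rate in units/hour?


Bottleneck = longest station time
Station times: [9.5, 13.8, 10.2, 2.3, 8.6]
Max = 13.8 min
Rate = 60 / 13.8
= 4.35 units/hour (bottleneck: 13.8min)


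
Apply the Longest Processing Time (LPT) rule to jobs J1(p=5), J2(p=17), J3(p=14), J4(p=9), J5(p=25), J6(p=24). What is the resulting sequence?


LPT: sort by longest processing time first
  J5: p=25
  J6: p=24
  J2: p=17
  J3: p=14
  J4: p=9
  J1: p=5
Order: J5 → J6 → J2 → J3 → J4 → J1


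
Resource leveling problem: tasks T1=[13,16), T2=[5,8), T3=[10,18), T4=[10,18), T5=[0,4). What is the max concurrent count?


Check each time point for overlaps:
  t=13: 3 tasks active (T1, T3, T4)
Max concurrent = 3


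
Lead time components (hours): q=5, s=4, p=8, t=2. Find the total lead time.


Lead time = queue + setup + processing + transit
= 5 + 4 + 8 + 2
= 19 hours


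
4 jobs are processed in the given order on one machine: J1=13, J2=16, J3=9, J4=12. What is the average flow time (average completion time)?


Completion times:
  J1: completes at 13
  J2: completes at 29
  J3: completes at 38
  J4: completes at 50
Sum = 130
Average = 130/4
= 32.50


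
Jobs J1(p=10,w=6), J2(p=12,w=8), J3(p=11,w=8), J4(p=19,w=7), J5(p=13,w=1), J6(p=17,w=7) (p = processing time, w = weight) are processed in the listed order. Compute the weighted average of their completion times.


Completion times:
  J1: C=10, w×C=6×10=60
  J2: C=22, w×C=8×22=176
  J3: C=33, w×C=8×33=264
  J4: C=52, w×C=7×52=364
  J5: C=65, w×C=1×65=65
  J6: C=82, w×C=7×82=574
Sum w×C = 1503
Sum w = 37
Weighted avg = 1503/37
= 40.62
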